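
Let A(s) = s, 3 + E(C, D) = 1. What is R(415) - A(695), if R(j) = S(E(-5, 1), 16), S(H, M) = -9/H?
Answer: -1381/2 ≈ -690.50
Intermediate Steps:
E(C, D) = -2 (E(C, D) = -3 + 1 = -2)
R(j) = 9/2 (R(j) = -9/(-2) = -9*(-½) = 9/2)
R(415) - A(695) = 9/2 - 1*695 = 9/2 - 695 = -1381/2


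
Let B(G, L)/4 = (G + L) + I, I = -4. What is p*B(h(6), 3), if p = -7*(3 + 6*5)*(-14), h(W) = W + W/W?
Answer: 77616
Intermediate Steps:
h(W) = 1 + W (h(W) = W + 1 = 1 + W)
B(G, L) = -16 + 4*G + 4*L (B(G, L) = 4*((G + L) - 4) = 4*(-4 + G + L) = -16 + 4*G + 4*L)
p = 3234 (p = -7*(3 + 30)*(-14) = -7*33*(-14) = -231*(-14) = 3234)
p*B(h(6), 3) = 3234*(-16 + 4*(1 + 6) + 4*3) = 3234*(-16 + 4*7 + 12) = 3234*(-16 + 28 + 12) = 3234*24 = 77616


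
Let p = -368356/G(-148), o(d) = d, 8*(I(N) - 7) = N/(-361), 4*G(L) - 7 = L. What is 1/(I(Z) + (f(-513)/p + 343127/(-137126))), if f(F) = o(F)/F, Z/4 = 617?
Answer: 36469075466032/132865951120271 ≈ 0.27448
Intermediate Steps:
G(L) = 7/4 + L/4
Z = 2468 (Z = 4*617 = 2468)
I(N) = 7 - N/2888 (I(N) = 7 + (N/(-361))/8 = 7 + (N*(-1/361))/8 = 7 + (-N/361)/8 = 7 - N/2888)
p = 1473424/141 (p = -368356/(7/4 + (¼)*(-148)) = -368356/(7/4 - 37) = -368356/(-141/4) = -368356*(-4/141) = 1473424/141 ≈ 10450.)
f(F) = 1 (f(F) = F/F = 1)
1/(I(Z) + (f(-513)/p + 343127/(-137126))) = 1/((7 - 1/2888*2468) + (1/(1473424/141) + 343127/(-137126))) = 1/((7 - 617/722) + (1*(141/1473424) + 343127*(-1/137126))) = 1/(4437/722 + (141/1473424 - 343127/137126)) = 1/(4437/722 - 252776111041/101022369712) = 1/(132865951120271/36469075466032) = 36469075466032/132865951120271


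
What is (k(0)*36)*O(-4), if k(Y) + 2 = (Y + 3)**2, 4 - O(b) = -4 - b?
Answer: 1008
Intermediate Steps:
O(b) = 8 + b (O(b) = 4 - (-4 - b) = 4 + (4 + b) = 8 + b)
k(Y) = -2 + (3 + Y)**2 (k(Y) = -2 + (Y + 3)**2 = -2 + (3 + Y)**2)
(k(0)*36)*O(-4) = ((-2 + (3 + 0)**2)*36)*(8 - 4) = ((-2 + 3**2)*36)*4 = ((-2 + 9)*36)*4 = (7*36)*4 = 252*4 = 1008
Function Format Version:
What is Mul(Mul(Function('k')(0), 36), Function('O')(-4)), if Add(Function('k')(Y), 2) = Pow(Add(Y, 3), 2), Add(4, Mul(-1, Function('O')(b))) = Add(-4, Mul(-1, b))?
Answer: 1008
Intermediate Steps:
Function('O')(b) = Add(8, b) (Function('O')(b) = Add(4, Mul(-1, Add(-4, Mul(-1, b)))) = Add(4, Add(4, b)) = Add(8, b))
Function('k')(Y) = Add(-2, Pow(Add(3, Y), 2)) (Function('k')(Y) = Add(-2, Pow(Add(Y, 3), 2)) = Add(-2, Pow(Add(3, Y), 2)))
Mul(Mul(Function('k')(0), 36), Function('O')(-4)) = Mul(Mul(Add(-2, Pow(Add(3, 0), 2)), 36), Add(8, -4)) = Mul(Mul(Add(-2, Pow(3, 2)), 36), 4) = Mul(Mul(Add(-2, 9), 36), 4) = Mul(Mul(7, 36), 4) = Mul(252, 4) = 1008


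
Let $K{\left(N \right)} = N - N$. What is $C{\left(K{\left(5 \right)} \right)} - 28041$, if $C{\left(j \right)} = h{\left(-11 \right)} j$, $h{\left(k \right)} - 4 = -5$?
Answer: $-28041$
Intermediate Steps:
$K{\left(N \right)} = 0$
$h{\left(k \right)} = -1$ ($h{\left(k \right)} = 4 - 5 = -1$)
$C{\left(j \right)} = - j$
$C{\left(K{\left(5 \right)} \right)} - 28041 = \left(-1\right) 0 - 28041 = 0 - 28041 = -28041$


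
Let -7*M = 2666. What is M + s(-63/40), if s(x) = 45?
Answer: -2351/7 ≈ -335.86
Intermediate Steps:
M = -2666/7 (M = -⅐*2666 = -2666/7 ≈ -380.86)
M + s(-63/40) = -2666/7 + 45 = -2351/7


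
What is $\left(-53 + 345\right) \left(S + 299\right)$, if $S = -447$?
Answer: $-43216$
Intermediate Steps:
$\left(-53 + 345\right) \left(S + 299\right) = \left(-53 + 345\right) \left(-447 + 299\right) = 292 \left(-148\right) = -43216$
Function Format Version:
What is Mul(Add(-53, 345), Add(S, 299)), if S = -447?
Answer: -43216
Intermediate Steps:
Mul(Add(-53, 345), Add(S, 299)) = Mul(Add(-53, 345), Add(-447, 299)) = Mul(292, -148) = -43216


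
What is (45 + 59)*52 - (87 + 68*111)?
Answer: -2227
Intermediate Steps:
(45 + 59)*52 - (87 + 68*111) = 104*52 - (87 + 7548) = 5408 - 1*7635 = 5408 - 7635 = -2227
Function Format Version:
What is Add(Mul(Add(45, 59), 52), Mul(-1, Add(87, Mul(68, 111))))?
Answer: -2227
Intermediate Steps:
Add(Mul(Add(45, 59), 52), Mul(-1, Add(87, Mul(68, 111)))) = Add(Mul(104, 52), Mul(-1, Add(87, 7548))) = Add(5408, Mul(-1, 7635)) = Add(5408, -7635) = -2227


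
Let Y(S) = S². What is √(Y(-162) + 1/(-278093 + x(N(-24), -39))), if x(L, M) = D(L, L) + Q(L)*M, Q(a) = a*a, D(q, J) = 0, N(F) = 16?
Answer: √2177946465200599/288077 ≈ 162.00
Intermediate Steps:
Q(a) = a²
x(L, M) = M*L² (x(L, M) = 0 + L²*M = 0 + M*L² = M*L²)
√(Y(-162) + 1/(-278093 + x(N(-24), -39))) = √((-162)² + 1/(-278093 - 39*16²)) = √(26244 + 1/(-278093 - 39*256)) = √(26244 + 1/(-278093 - 9984)) = √(26244 + 1/(-288077)) = √(26244 - 1/288077) = √(7560292787/288077) = √2177946465200599/288077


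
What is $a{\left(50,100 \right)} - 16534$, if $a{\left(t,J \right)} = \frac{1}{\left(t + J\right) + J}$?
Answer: $- \frac{4133499}{250} \approx -16534.0$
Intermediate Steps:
$a{\left(t,J \right)} = \frac{1}{t + 2 J}$ ($a{\left(t,J \right)} = \frac{1}{\left(J + t\right) + J} = \frac{1}{t + 2 J}$)
$a{\left(50,100 \right)} - 16534 = \frac{1}{50 + 2 \cdot 100} - 16534 = \frac{1}{50 + 200} - 16534 = \frac{1}{250} - 16534 = - \frac{4133499}{250}$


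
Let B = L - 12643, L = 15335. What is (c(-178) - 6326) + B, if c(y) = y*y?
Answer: 28050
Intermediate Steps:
B = 2692 (B = 15335 - 12643 = 2692)
c(y) = y²
(c(-178) - 6326) + B = ((-178)² - 6326) + 2692 = (31684 - 6326) + 2692 = 25358 + 2692 = 28050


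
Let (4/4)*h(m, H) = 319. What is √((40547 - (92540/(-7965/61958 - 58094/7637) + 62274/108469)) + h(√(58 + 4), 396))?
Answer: 4*√520443030518322896078129872935185/397020051415033 ≈ 229.84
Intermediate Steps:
h(m, H) = 319
√((40547 - (92540/(-7965/61958 - 58094/7637) + 62274/108469)) + h(√(58 + 4), 396)) = √((40547 - (92540/(-7965/61958 - 58094/7637) + 62274/108469)) + 319) = √((40547 - (92540/(-3660216757/473173246) + 62274/108469)) + 319) = √((40547 - (92540*(-473173246/3660216757) + 62274/108469)) + 319) = √((40547 - (-43787452184840/3660216757 + 62274/108469)) + 319) = √((40547 - 1*(-4749353214699084542/397020051415033)) + 319) = √((40547 + 4749353214699084542/397020051415033) + 319) = √(20847325239424427593/397020051415033 + 319) = √(20973974635825823120/397020051415033) = 4*√520443030518322896078129872935185/397020051415033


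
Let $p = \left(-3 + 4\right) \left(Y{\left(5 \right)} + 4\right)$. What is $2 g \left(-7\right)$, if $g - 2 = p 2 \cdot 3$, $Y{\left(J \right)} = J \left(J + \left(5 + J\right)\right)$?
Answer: $-6664$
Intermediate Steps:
$Y{\left(J \right)} = J \left(5 + 2 J\right)$
$p = 79$ ($p = \left(-3 + 4\right) \left(5 \left(5 + 2 \cdot 5\right) + 4\right) = 1 \left(5 \left(5 + 10\right) + 4\right) = 1 \left(5 \cdot 15 + 4\right) = 1 \left(75 + 4\right) = 1 \cdot 79 = 79$)
$g = 476$ ($g = 2 + 79 \cdot 2 \cdot 3 = 2 + 158 \cdot 3 = 2 + 474 = 476$)
$2 g \left(-7\right) = 2 \cdot 476 \left(-7\right) = 952 \left(-7\right) = -6664$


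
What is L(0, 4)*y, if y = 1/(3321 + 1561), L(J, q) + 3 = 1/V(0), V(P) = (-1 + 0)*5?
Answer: -8/12205 ≈ -0.00065547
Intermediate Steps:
V(P) = -5 (V(P) = -1*5 = -5)
L(J, q) = -16/5 (L(J, q) = -3 + 1/(-5) = -3 - ⅕ = -16/5)
y = 1/4882 ≈ 0.00020483
L(0, 4)*y = -16/5*1/4882 = -8/12205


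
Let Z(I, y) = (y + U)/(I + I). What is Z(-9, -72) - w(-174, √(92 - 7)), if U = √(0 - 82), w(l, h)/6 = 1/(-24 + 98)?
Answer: 145/37 - I*√82/18 ≈ 3.9189 - 0.50308*I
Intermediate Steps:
w(l, h) = 3/37 (w(l, h) = 6/(-24 + 98) = 6/74 = 6*(1/74) = 3/37)
U = I*√82 (U = √(-82) = I*√82 ≈ 9.0554*I)
Z(I, y) = (y + I*√82)/(2*I) (Z(I, y) = (y + I*√82)/(I + I) = (y + I*√82)/((2*I)) = (y + I*√82)*(1/(2*I)) = (y + I*√82)/(2*I))
Z(-9, -72) - w(-174, √(92 - 7)) = (½)*(-72 + I*√82)/(-9) - 1*3/37 = (½)*(-⅑)*(-72 + I*√82) - 3/37 = (4 - I*√82/18) - 3/37 = 145/37 - I*√82/18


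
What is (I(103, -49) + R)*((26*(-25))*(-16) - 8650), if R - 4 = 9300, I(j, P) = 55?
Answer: 16378250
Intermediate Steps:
R = 9304 (R = 4 + 9300 = 9304)
(I(103, -49) + R)*((26*(-25))*(-16) - 8650) = (55 + 9304)*((26*(-25))*(-16) - 8650) = 9359*(-650*(-16) - 8650) = 9359*(10400 - 8650) = 9359*1750 = 16378250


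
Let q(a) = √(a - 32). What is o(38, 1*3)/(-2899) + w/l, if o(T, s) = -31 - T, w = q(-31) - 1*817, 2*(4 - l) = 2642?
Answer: 2459356/3817983 - I*√7/439 ≈ 0.64415 - 0.0060268*I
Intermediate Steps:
l = -1317 (l = 4 - ½*2642 = 4 - 1321 = -1317)
q(a) = √(-32 + a)
w = -817 + 3*I*√7 (w = √(-32 - 31) - 1*817 = √(-63) - 817 = 3*I*√7 - 817 = -817 + 3*I*√7 ≈ -817.0 + 7.9373*I)
o(38, 1*3)/(-2899) + w/l = (-31 - 1*38)/(-2899) + (-817 + 3*I*√7)/(-1317) = (-31 - 38)*(-1/2899) + (-817 + 3*I*√7)*(-1/1317) = -69*(-1/2899) + (817/1317 - I*√7/439) = 69/2899 + (817/1317 - I*√7/439) = 2459356/3817983 - I*√7/439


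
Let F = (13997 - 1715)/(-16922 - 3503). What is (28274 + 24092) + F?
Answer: 1069563268/20425 ≈ 52365.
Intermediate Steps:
F = -12282/20425 (F = 12282/(-20425) = 12282*(-1/20425) = -12282/20425 ≈ -0.60132)
(28274 + 24092) + F = (28274 + 24092) - 12282/20425 = 52366 - 12282/20425 = 1069563268/20425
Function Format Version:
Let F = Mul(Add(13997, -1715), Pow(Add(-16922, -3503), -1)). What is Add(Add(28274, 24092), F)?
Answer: Rational(1069563268, 20425) ≈ 52365.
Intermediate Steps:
F = Rational(-12282, 20425) (F = Mul(12282, Pow(-20425, -1)) = Mul(12282, Rational(-1, 20425)) = Rational(-12282, 20425) ≈ -0.60132)
Add(Add(28274, 24092), F) = Add(Add(28274, 24092), Rational(-12282, 20425)) = Add(52366, Rational(-12282, 20425)) = Rational(1069563268, 20425)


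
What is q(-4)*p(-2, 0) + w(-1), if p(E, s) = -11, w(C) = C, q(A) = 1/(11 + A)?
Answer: -18/7 ≈ -2.5714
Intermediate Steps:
q(-4)*p(-2, 0) + w(-1) = -11/(11 - 4) - 1 = -11/7 - 1 = -18/7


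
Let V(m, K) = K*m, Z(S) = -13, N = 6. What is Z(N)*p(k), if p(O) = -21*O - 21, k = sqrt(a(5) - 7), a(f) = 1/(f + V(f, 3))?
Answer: 273 + 273*I*sqrt(695)/10 ≈ 273.0 + 719.71*I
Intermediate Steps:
a(f) = 1/(4*f) (a(f) = 1/(f + 3*f) = 1/(4*f))
k = I*sqrt(695)/10 (k = sqrt((1/4)/5 - 7) = sqrt((1/4)*(1/5) - 7) = sqrt(1/20 - 7) = sqrt(-139/20) = I*sqrt(695)/10 ≈ 2.6363*I)
p(O) = -21 - 21*O
Z(N)*p(k) = -13*(-21 - 21*I*sqrt(695)/10) = 273 + 273*I*sqrt(695)/10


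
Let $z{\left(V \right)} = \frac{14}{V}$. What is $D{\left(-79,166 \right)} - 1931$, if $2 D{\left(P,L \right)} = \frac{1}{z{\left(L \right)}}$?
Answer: $- \frac{26951}{14} \approx -1925.1$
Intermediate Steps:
$D{\left(P,L \right)} = \frac{L}{28}$ ($D{\left(P,L \right)} = \frac{1}{2 \frac{14}{L}} = \frac{\frac{1}{14} L}{2} = \frac{L}{28}$)
$D{\left(-79,166 \right)} - 1931 = \frac{1}{28} \cdot 166 - 1931 = \frac{83}{14} - 1931 = - \frac{26951}{14}$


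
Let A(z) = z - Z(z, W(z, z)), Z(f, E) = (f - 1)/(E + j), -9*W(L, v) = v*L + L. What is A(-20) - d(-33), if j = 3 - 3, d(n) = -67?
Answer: 17671/380 ≈ 46.503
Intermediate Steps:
W(L, v) = -L/9 - L*v/9 (W(L, v) = -(v*L + L)/9 = -(L*v + L)/9 = -(L + L*v)/9 = -L/9 - L*v/9)
j = 0
Z(f, E) = (-1 + f)/E (Z(f, E) = (f - 1)/(E + 0) = (-1 + f)/E)
A(z) = z + 9*(-1 + z)/(z*(1 + z)) (A(z) = z - (-1 + z)/((-z*(1 + z)/9)) = z - (-9/(z*(1 + z)))*(-1 + z) = z - (-9)*(-1 + z)/(z*(1 + z)) = z + 9*(-1 + z)/(z*(1 + z)))
A(-20) - d(-33) = (-9 + 9*(-20) + (-20)**2*(1 - 20))/((-20)*(1 - 20)) - 1*(-67) = -1/20*(-9 - 180 + 400*(-19))/(-19) + 67 = -1/20*(-1/19)*(-9 - 180 - 7600) + 67 = -1/20*(-1/19)*(-7789) + 67 = -7789/380 + 67 = 17671/380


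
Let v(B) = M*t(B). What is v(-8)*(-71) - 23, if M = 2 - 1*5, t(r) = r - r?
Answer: -23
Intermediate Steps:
t(r) = 0
M = -3 (M = 2 - 5 = -3)
v(B) = 0 (v(B) = -3*0 = 0)
v(-8)*(-71) - 23 = 0*(-71) - 23 = 0 - 23 = -23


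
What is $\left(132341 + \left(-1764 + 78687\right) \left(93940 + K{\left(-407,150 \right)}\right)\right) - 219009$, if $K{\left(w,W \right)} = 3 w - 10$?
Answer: $7131367739$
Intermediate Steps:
$K{\left(w,W \right)} = -10 + 3 w$
$\left(132341 + \left(-1764 + 78687\right) \left(93940 + K{\left(-407,150 \right)}\right)\right) - 219009 = \left(132341 + \left(-1764 + 78687\right) \left(93940 + \left(-10 + 3 \left(-407\right)\right)\right)\right) - 219009 = \left(132341 + 76923 \left(93940 - 1231\right)\right) - 219009 = \left(132341 + 76923 \cdot 92709\right) - 219009 = \left(132341 + 7131454407\right) - 219009 = 7131586748 - 219009 = 7131367739$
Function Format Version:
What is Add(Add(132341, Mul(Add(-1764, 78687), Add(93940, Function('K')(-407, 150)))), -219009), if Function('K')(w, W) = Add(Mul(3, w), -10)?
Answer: 7131367739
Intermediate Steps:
Function('K')(w, W) = Add(-10, Mul(3, w))
Add(Add(132341, Mul(Add(-1764, 78687), Add(93940, Function('K')(-407, 150)))), -219009) = Add(Add(132341, Mul(Add(-1764, 78687), Add(93940, Add(-10, Mul(3, -407))))), -219009) = Add(Add(132341, Mul(76923, Add(93940, Add(-10, -1221)))), -219009) = Add(Add(132341, Mul(76923, Add(93940, -1231))), -219009) = Add(Add(132341, Mul(76923, 92709)), -219009) = Add(Add(132341, 7131454407), -219009) = Add(7131586748, -219009) = 7131367739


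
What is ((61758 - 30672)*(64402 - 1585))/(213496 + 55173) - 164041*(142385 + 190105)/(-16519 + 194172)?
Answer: -348947177103564/1164142777 ≈ -2.9975e+5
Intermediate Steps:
((61758 - 30672)*(64402 - 1585))/(213496 + 55173) - 164041*(142385 + 190105)/(-16519 + 194172) = (31086*62817)/268669 - 164041/(177653/332490) = 1952729262*(1/268669) - 164041/(177653*(1/332490)) = 1952729262/268669 - 164041/177653/332490 = 1952729262/268669 - 164041*332490/177653 = 1952729262/268669 - 1330292490/4333 = -348947177103564/1164142777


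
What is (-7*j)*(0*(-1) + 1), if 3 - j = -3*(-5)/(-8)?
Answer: -273/8 ≈ -34.125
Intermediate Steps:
j = 39/8 (j = 3 - (-3*(-5))/(-8) = 3 - 15*(-1)/8 = 3 - 1*(-15/8) = 3 + 15/8 = 39/8 ≈ 4.8750)
(-7*j)*(0*(-1) + 1) = (-7*39/8)*(0*(-1) + 1) = -273*(0 + 1)/8 = -273/8*1 = -273/8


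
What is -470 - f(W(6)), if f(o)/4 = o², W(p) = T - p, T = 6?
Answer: -470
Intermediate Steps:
W(p) = 6 - p
f(o) = 4*o²
-470 - f(W(6)) = -470 - 4*(6 - 1*6)² = -470 - 4*(6 - 6)² = -470 - 4*0² = -470 - 4*0 = -470 - 1*0 = -470 + 0 = -470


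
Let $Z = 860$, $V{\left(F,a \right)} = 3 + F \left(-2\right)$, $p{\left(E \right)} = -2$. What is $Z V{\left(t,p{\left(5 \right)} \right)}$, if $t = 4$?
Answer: $-4300$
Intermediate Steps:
$V{\left(F,a \right)} = 3 - 2 F$
$Z V{\left(t,p{\left(5 \right)} \right)} = 860 \left(3 - 8\right) = 860 \left(-5\right) = -4300$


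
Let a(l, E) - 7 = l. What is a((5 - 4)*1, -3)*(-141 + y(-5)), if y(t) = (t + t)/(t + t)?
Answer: -1120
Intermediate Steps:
y(t) = 1 (y(t) = (2*t)/((2*t)) = (2*t)*(1/(2*t)) = 1)
a(l, E) = 7 + l
a((5 - 4)*1, -3)*(-141 + y(-5)) = (7 + (5 - 4)*1)*(-141 + 1) = (7 + 1*1)*(-140) = (7 + 1)*(-140) = 8*(-140) = -1120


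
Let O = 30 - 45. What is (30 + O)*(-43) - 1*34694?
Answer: -35339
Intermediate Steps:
O = -15
(30 + O)*(-43) - 1*34694 = (30 - 15)*(-43) - 1*34694 = 15*(-43) - 34694 = -645 - 34694 = -35339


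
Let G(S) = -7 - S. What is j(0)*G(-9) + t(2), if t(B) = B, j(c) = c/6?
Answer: 2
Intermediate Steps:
j(c) = c/6 (j(c) = c*(⅙) = c/6)
j(0)*G(-9) + t(2) = ((⅙)*0)*(-7 - 1*(-9)) + 2 = 0*(-7 + 9) + 2 = 0*2 + 2 = 0 + 2 = 2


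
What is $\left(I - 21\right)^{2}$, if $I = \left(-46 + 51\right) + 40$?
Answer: $576$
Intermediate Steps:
$I = 45$ ($I = 5 + 40 = 45$)
$\left(I - 21\right)^{2} = \left(45 - 21\right)^{2} = 24^{2} = 576$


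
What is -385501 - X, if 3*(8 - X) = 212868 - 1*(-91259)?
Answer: -852400/3 ≈ -2.8413e+5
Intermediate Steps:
X = -304103/3 (X = 8 - (212868 - 1*(-91259))/3 = 8 - (212868 + 91259)/3 = 8 - ⅓*304127 = 8 - 304127/3 = -304103/3 ≈ -1.0137e+5)
-385501 - X = -385501 - 1*(-304103/3) = -385501 + 304103/3 = -852400/3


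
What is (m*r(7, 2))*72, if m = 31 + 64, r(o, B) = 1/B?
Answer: 3420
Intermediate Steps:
m = 95
(m*r(7, 2))*72 = (95/2)*72 = 3420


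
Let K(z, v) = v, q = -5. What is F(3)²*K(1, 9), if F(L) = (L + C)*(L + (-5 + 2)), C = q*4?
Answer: 0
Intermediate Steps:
C = -20 (C = -5*4 = -20)
F(L) = (-20 + L)*(-3 + L) (F(L) = (L - 20)*(L + (-5 + 2)) = (-20 + L)*(L - 3) = (-20 + L)*(-3 + L))
F(3)²*K(1, 9) = (60 + 3² - 23*3)²*9 = (60 + 9 - 69)²*9 = 0²*9 = 0*9 = 0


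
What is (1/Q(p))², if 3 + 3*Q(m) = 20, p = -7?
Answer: 9/289 ≈ 0.031142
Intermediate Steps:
Q(m) = 17/3 (Q(m) = -1 + (⅓)*20 = -1 + 20/3 = 17/3)
(1/Q(p))² = (1/(17/3))² = (3/17)² = 9/289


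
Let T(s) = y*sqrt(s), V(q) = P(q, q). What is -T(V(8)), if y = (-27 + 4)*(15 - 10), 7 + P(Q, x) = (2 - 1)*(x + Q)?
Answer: 345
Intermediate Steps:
P(Q, x) = -7 + Q + x (P(Q, x) = -7 + (2 - 1)*(x + Q) = -7 + 1*(Q + x) = -7 + (Q + x) = -7 + Q + x)
y = -115 (y = -23*5 = -115)
V(q) = -7 + 2*q (V(q) = -7 + q + q = -7 + 2*q)
T(s) = -115*sqrt(s)
-T(V(8)) = -(-115)*sqrt(-7 + 2*8) = -(-115)*sqrt(-7 + 16) = -(-115)*sqrt(9) = -(-115)*3 = -1*(-345) = 345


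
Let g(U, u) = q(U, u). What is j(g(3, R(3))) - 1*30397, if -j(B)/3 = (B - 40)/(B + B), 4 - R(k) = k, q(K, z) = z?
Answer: -60677/2 ≈ -30339.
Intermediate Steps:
R(k) = 4 - k
g(U, u) = u
j(B) = -3*(-40 + B)/(2*B) (j(B) = -3*(B - 40)/(B + B) = -3*(-40 + B)/(2*B))
j(g(3, R(3))) - 1*30397 = (-3/2 + 60/(4 - 1*3)) - 1*30397 = (-3/2 + 60/(4 - 3)) - 30397 = (-3/2 + 60/1) - 30397 = (-3/2 + 60*1) - 30397 = (-3/2 + 60) - 30397 = 117/2 - 30397 = -60677/2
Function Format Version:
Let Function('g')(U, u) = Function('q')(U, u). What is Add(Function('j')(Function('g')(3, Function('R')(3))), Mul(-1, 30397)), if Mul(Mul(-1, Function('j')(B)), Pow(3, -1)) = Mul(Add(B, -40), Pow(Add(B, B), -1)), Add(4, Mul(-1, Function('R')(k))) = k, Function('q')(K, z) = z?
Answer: Rational(-60677, 2) ≈ -30339.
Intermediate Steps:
Function('R')(k) = Add(4, Mul(-1, k))
Function('g')(U, u) = u
Function('j')(B) = Mul(Rational(-3, 2), Pow(B, -1), Add(-40, B)) (Function('j')(B) = Mul(-3, Mul(Add(B, -40), Pow(Add(B, B), -1))) = Mul(-3, Mul(Add(-40, B), Pow(Mul(2, B), -1))) = Mul(-3, Mul(Add(-40, B), Mul(Rational(1, 2), Pow(B, -1)))) = Mul(-3, Mul(Rational(1, 2), Pow(B, -1), Add(-40, B))) = Mul(Rational(-3, 2), Pow(B, -1), Add(-40, B)))
Add(Function('j')(Function('g')(3, Function('R')(3))), Mul(-1, 30397)) = Add(Add(Rational(-3, 2), Mul(60, Pow(Add(4, Mul(-1, 3)), -1))), Mul(-1, 30397)) = Add(Add(Rational(-3, 2), Mul(60, Pow(Add(4, -3), -1))), -30397) = Add(Add(Rational(-3, 2), Mul(60, Pow(1, -1))), -30397) = Add(Add(Rational(-3, 2), Mul(60, 1)), -30397) = Add(Add(Rational(-3, 2), 60), -30397) = Add(Rational(117, 2), -30397) = Rational(-60677, 2)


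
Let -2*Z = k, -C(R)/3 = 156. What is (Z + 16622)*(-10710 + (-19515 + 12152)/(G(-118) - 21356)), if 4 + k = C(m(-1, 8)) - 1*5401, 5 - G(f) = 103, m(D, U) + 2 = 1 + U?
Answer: -528689212077/2524 ≈ -2.0946e+8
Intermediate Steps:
m(D, U) = -1 + U (m(D, U) = -2 + (1 + U) = -1 + U)
G(f) = -98 (G(f) = 5 - 1*103 = 5 - 103 = -98)
C(R) = -468 (C(R) = -3*156 = -468)
k = -5873 (k = -4 + (-468 - 1*5401) = -4 + (-468 - 5401) = -4 - 5869 = -5873)
Z = 5873/2 (Z = -½*(-5873) = 5873/2 ≈ 2936.5)
(Z + 16622)*(-10710 + (-19515 + 12152)/(G(-118) - 21356)) = (5873/2 + 16622)*(-10710 + (-19515 + 12152)/(-98 - 21356)) = 39117*(-10710 - 7363/(-21454))/2 = 39117*(-10710 - 7363*(-1/21454))/2 = 39117*(-10710 + 7363/21454)/2 = (39117/2)*(-229764977/21454) = -528689212077/2524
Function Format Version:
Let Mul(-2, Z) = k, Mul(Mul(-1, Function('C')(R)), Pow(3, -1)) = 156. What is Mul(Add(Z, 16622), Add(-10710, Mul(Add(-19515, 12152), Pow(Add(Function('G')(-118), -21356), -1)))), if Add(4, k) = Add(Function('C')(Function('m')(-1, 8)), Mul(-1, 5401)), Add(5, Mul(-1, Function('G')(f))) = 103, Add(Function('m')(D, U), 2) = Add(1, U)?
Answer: Rational(-528689212077, 2524) ≈ -2.0946e+8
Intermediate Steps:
Function('m')(D, U) = Add(-1, U) (Function('m')(D, U) = Add(-2, Add(1, U)) = Add(-1, U))
Function('G')(f) = -98 (Function('G')(f) = Add(5, Mul(-1, 103)) = Add(5, -103) = -98)
Function('C')(R) = -468 (Function('C')(R) = Mul(-3, 156) = -468)
k = -5873 (k = Add(-4, Add(-468, Mul(-1, 5401))) = Add(-4, Add(-468, -5401)) = Add(-4, -5869) = -5873)
Z = Rational(5873, 2) (Z = Mul(Rational(-1, 2), -5873) = Rational(5873, 2) ≈ 2936.5)
Mul(Add(Z, 16622), Add(-10710, Mul(Add(-19515, 12152), Pow(Add(Function('G')(-118), -21356), -1)))) = Mul(Add(Rational(5873, 2), 16622), Add(-10710, Mul(Add(-19515, 12152), Pow(Add(-98, -21356), -1)))) = Mul(Rational(39117, 2), Add(-10710, Mul(-7363, Pow(-21454, -1)))) = Mul(Rational(39117, 2), Add(-10710, Mul(-7363, Rational(-1, 21454)))) = Mul(Rational(39117, 2), Add(-10710, Rational(7363, 21454))) = Mul(Rational(39117, 2), Rational(-229764977, 21454)) = Rational(-528689212077, 2524)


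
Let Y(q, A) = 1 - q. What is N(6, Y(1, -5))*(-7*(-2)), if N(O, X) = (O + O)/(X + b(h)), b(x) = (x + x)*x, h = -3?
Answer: 28/3 ≈ 9.3333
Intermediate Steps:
b(x) = 2*x² (b(x) = (2*x)*x = 2*x²)
N(O, X) = 2*O/(18 + X) (N(O, X) = (O + O)/(X + 2*(-3)²) = (2*O)/(X + 2*9) = (2*O)/(X + 18) = (2*O)/(18 + X) = 2*O/(18 + X))
N(6, Y(1, -5))*(-7*(-2)) = (2*6/(18 + (1 - 1*1)))*(-7*(-2)) = (2*6/(18 + (1 - 1)))*14 = (2*6/(18 + 0))*14 = (2*6/18)*14 = (2*6*(1/18))*14 = (⅔)*14 = 28/3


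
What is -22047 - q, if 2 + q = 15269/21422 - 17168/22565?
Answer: -10656252666439/483387430 ≈ -22045.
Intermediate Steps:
q = -990002771/483387430 (q = -2 + (15269/21422 - 17168/22565) = -2 - 23227911/483387430 = -990002771/483387430 ≈ -2.0481)
-22047 - q = -22047 - 1*(-990002771/483387430) = -22047 + 990002771/483387430 = -10656252666439/483387430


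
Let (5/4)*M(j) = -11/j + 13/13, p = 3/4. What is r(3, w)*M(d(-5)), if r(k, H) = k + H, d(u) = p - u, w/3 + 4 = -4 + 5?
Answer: 504/115 ≈ 4.3826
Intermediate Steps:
p = ¾ (p = 3*(¼) = ¾ ≈ 0.75000)
w = -9 (w = -12 + 3*(-4 + 5) = -12 + 3*1 = -12 + 3 = -9)
d(u) = ¾ - u
M(j) = ⅘ - 44/(5*j) (M(j) = 4*(-11/j + 13/13)/5 = 4*(-11/j + 13*(1/13))/5 = 4*(-11/j + 1)/5 = 4*(1 - 11/j)/5 = ⅘ - 44/(5*j))
r(k, H) = H + k
r(3, w)*M(d(-5)) = (-9 + 3)*(4*(-11 + (¾ - 1*(-5)))/(5*(¾ - 1*(-5)))) = -24*(-11 + (¾ + 5))/(5*(¾ + 5)) = -24*(-11 + 23/4)/(5*23/4) = -24*4*(-21)/(5*23*4) = -6*(-84/115) = 504/115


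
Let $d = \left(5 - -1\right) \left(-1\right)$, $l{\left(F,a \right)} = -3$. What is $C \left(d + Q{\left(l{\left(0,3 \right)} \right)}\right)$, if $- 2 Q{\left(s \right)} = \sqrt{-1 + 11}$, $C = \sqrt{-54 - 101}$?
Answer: $\frac{i \sqrt{155} \left(-12 - \sqrt{10}\right)}{2} \approx - 94.384 i$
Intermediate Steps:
$C = i \sqrt{155}$ ($C = \sqrt{-155} = i \sqrt{155} \approx 12.45 i$)
$d = -6$ ($d = \left(5 + 1\right) \left(-1\right) = 6 \left(-1\right) = -6$)
$Q{\left(s \right)} = - \frac{\sqrt{10}}{2}$ ($Q{\left(s \right)} = - \frac{\sqrt{-1 + 11}}{2} = - \frac{\sqrt{10}}{2}$)
$C \left(d + Q{\left(l{\left(0,3 \right)} \right)}\right) = i \sqrt{155} \left(-6 - \frac{\sqrt{10}}{2}\right)$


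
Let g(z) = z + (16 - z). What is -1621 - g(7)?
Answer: -1637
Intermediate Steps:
g(z) = 16
-1621 - g(7) = -1621 - 1*16 = -1621 - 16 = -1637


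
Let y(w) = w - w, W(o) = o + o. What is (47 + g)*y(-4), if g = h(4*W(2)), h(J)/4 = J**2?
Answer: 0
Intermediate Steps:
W(o) = 2*o
h(J) = 4*J**2
y(w) = 0
g = 1024 (g = 4*(4*(2*2))**2 = 4*(4*4)**2 = 4*16**2 = 4*256 = 1024)
(47 + g)*y(-4) = (47 + 1024)*0 = 1071*0 = 0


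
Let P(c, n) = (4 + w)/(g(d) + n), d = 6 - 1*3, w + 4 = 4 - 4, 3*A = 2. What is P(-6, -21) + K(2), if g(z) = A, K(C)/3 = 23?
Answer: 69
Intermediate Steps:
K(C) = 69 (K(C) = 3*23 = 69)
A = 2/3 (A = (1/3)*2 = 2/3 ≈ 0.66667)
w = -4 (w = -4 + (4 - 4) = -4 + 0 = -4)
d = 3 (d = 6 - 3 = 3)
g(z) = 2/3
P(c, n) = 0 (P(c, n) = (4 - 4)/(2/3 + n) = 0/(2/3 + n) = 0)
P(-6, -21) + K(2) = 0 + 69 = 69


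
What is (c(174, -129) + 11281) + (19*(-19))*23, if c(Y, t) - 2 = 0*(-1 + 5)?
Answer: 2980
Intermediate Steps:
c(Y, t) = 2 (c(Y, t) = 2 + 0*(-1 + 5) = 2 + 0*4 = 2 + 0 = 2)
(c(174, -129) + 11281) + (19*(-19))*23 = (2 + 11281) + (19*(-19))*23 = 11283 - 361*23 = 11283 - 8303 = 2980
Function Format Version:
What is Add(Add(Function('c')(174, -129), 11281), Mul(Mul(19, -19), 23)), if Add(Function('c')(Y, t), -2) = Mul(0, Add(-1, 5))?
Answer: 2980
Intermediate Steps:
Function('c')(Y, t) = 2 (Function('c')(Y, t) = Add(2, Mul(0, Add(-1, 5))) = Add(2, Mul(0, 4)) = Add(2, 0) = 2)
Add(Add(Function('c')(174, -129), 11281), Mul(Mul(19, -19), 23)) = Add(Add(2, 11281), Mul(Mul(19, -19), 23)) = Add(11283, Mul(-361, 23)) = Add(11283, -8303) = 2980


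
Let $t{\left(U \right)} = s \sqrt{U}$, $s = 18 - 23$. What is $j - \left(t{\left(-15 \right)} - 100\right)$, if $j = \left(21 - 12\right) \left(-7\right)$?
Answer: $37 + 5 i \sqrt{15} \approx 37.0 + 19.365 i$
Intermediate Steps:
$s = -5$
$t{\left(U \right)} = - 5 \sqrt{U}$
$j = -63$ ($j = 9 \left(-7\right) = -63$)
$j - \left(t{\left(-15 \right)} - 100\right) = -63 - \left(- 5 \sqrt{-15} - 100\right) = -63 - \left(- 5 i \sqrt{15} - 100\right) = -63 - \left(-100 - 5 i \sqrt{15}\right) = -63 + \left(100 + 5 i \sqrt{15}\right) = 37 + 5 i \sqrt{15}$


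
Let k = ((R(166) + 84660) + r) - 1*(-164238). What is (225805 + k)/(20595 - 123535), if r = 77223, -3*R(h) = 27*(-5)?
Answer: -551971/102940 ≈ -5.3621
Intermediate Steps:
R(h) = 45 (R(h) = -9*(-5) = -⅓*(-135) = 45)
k = 326166 (k = ((45 + 84660) + 77223) - 1*(-164238) = (84705 + 77223) + 164238 = 161928 + 164238 = 326166)
(225805 + k)/(20595 - 123535) = (225805 + 326166)/(20595 - 123535) = 551971/(-102940) = 551971*(-1/102940) = -551971/102940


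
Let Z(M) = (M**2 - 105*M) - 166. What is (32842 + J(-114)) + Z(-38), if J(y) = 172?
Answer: 38282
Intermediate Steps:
Z(M) = -166 + M**2 - 105*M
(32842 + J(-114)) + Z(-38) = (32842 + 172) + (-166 + (-38)**2 - 105*(-38)) = 33014 + (-166 + 1444 + 3990) = 33014 + 5268 = 38282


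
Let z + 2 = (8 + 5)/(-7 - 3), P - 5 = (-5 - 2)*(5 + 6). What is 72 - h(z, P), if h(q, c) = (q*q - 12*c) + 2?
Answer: -80489/100 ≈ -804.89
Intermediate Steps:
P = -72 (P = 5 + (-5 - 2)*(5 + 6) = 5 - 7*11 = 5 - 77 = -72)
z = -33/10 (z = -2 + (8 + 5)/(-7 - 3) = -2 + 13/(-10) = -2 + 13*(-1/10) = -2 - 13/10 = -33/10 ≈ -3.3000)
h(q, c) = 2 + q**2 - 12*c (h(q, c) = (q**2 - 12*c) + 2 = 2 + q**2 - 12*c)
72 - h(z, P) = 72 - (2 + (-33/10)**2 - 12*(-72)) = 72 - (2 + 1089/100 + 864) = 72 - 1*87689/100 = 72 - 87689/100 = -80489/100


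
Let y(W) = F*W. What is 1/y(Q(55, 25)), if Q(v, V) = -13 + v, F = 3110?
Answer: 1/130620 ≈ 7.6558e-6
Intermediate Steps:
y(W) = 3110*W
1/y(Q(55, 25)) = 1/(3110*(-13 + 55)) = 1/(3110*42) = 1/130620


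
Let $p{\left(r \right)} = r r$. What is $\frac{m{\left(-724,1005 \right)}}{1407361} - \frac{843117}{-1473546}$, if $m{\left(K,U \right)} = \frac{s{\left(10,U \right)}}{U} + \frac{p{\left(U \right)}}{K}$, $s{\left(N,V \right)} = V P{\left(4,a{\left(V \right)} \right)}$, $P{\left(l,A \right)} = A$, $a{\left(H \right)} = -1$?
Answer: $\frac{142931213906939}{250239881434124} \approx 0.57118$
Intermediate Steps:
$p{\left(r \right)} = r^{2}$
$s{\left(N,V \right)} = - V$ ($s{\left(N,V \right)} = V \left(-1\right) = - V$)
$m{\left(K,U \right)} = -1 + \frac{U^{2}}{K}$ ($m{\left(K,U \right)} = \frac{\left(-1\right) U}{U} + \frac{U^{2}}{K} = -1 + \frac{U^{2}}{K}$)
$\frac{m{\left(-724,1005 \right)}}{1407361} - \frac{843117}{-1473546} = \frac{\frac{1}{-724} \left(1005^{2} - -724\right)}{1407361} - \frac{843117}{-1473546} = - \frac{1010025 + 724}{724} \cdot \frac{1}{1407361} - - \frac{281039}{491182} = \left(- \frac{1}{724}\right) 1010749 \cdot \frac{1}{1407361} + \frac{281039}{491182} = \left(- \frac{1010749}{724}\right) \frac{1}{1407361} + \frac{281039}{491182} = - \frac{1010749}{1018929364} + \frac{281039}{491182} = \frac{142931213906939}{250239881434124}$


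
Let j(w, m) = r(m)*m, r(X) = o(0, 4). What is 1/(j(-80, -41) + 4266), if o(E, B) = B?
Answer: 1/4102 ≈ 0.00024378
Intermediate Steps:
r(X) = 4
j(w, m) = 4*m
1/(j(-80, -41) + 4266) = 1/(4*(-41) + 4266) = 1/(-164 + 4266) = 1/4102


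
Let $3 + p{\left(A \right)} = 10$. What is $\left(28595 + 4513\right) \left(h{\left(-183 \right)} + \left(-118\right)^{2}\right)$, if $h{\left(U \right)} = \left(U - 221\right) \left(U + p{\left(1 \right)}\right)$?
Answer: $2815107024$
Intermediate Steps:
$p{\left(A \right)} = 7$ ($p{\left(A \right)} = -3 + 10 = 7$)
$h{\left(U \right)} = \left(-221 + U\right) \left(7 + U\right)$ ($h{\left(U \right)} = \left(U - 221\right) \left(U + 7\right) = \left(-221 + U\right) \left(7 + U\right)$)
$\left(28595 + 4513\right) \left(h{\left(-183 \right)} + \left(-118\right)^{2}\right) = \left(28595 + 4513\right) \left(\left(-1547 + \left(-183\right)^{2} - -39162\right) + \left(-118\right)^{2}\right) = 33108 \left(\left(-1547 + 33489 + 39162\right) + 13924\right) = 33108 \left(71104 + 13924\right) = 33108 \cdot 85028 = 2815107024$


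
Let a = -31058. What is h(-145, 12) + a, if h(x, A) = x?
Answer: -31203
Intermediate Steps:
h(-145, 12) + a = -145 - 31058 = -31203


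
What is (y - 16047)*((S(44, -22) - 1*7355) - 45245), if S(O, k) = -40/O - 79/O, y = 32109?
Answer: -18587902089/22 ≈ -8.4490e+8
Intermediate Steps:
S(O, k) = -119/O
(y - 16047)*((S(44, -22) - 1*7355) - 45245) = (32109 - 16047)*((-119/44 - 1*7355) - 45245) = 16062*((-119*1/44 - 7355) - 45245) = 16062*((-119/44 - 7355) - 45245) = 16062*(-323739/44 - 45245) = 16062*(-2314519/44) = -18587902089/22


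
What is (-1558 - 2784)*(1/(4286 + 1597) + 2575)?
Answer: -65775768292/5883 ≈ -1.1181e+7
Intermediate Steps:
(-1558 - 2784)*(1/(4286 + 1597) + 2575) = -4342*(1/5883 + 2575) = -4342*15148726/5883 = -65775768292/5883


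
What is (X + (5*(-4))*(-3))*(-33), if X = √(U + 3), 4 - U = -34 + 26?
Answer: -1980 - 33*√15 ≈ -2107.8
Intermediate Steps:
U = 12 (U = 4 - (-34 + 26) = 4 - 1*(-8) = 4 + 8 = 12)
X = √15 (X = √(12 + 3) = √15 ≈ 3.8730)
(X + (5*(-4))*(-3))*(-33) = (√15 + (5*(-4))*(-3))*(-33) = (√15 - 20*(-3))*(-33) = (√15 + 60)*(-33) = (60 + √15)*(-33) = -1980 - 33*√15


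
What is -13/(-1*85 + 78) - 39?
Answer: -260/7 ≈ -37.143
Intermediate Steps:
-13/(-1*85 + 78) - 39 = -13/(-85 + 78) - 39 = -13/(-7) - 39 = -13*(-⅐) - 39 = 13/7 - 39 = -260/7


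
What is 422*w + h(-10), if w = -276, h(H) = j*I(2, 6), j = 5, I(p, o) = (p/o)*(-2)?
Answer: -349426/3 ≈ -1.1648e+5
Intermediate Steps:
I(p, o) = -2*p/o
h(H) = -10/3 (h(H) = 5*(-2*2/6) = 5*(-2*2*1/6) = 5*(-2/3) = -10/3)
422*w + h(-10) = 422*(-276) - 10/3 = -116472 - 10/3 = -349426/3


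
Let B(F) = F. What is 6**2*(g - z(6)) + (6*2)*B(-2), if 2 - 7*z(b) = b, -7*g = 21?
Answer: -780/7 ≈ -111.43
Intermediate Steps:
g = -3 (g = -1/7*21 = -3)
z(b) = 2/7 - b/7
6**2*(g - z(6)) + (6*2)*B(-2) = 6**2*(-3 - (2/7 - 1/7*6)) + (6*2)*(-2) = 36*(-3 - (2/7 - 6/7)) + 12*(-2) = 36*(-3 - 1*(-4/7)) - 24 = 36*(-3 + 4/7) - 24 = 36*(-17/7) - 24 = -612/7 - 24 = -780/7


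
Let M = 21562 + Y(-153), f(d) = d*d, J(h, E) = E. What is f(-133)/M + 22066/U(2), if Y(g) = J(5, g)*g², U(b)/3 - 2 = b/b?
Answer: 78555131789/32040135 ≈ 2451.8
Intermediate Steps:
U(b) = 9 (U(b) = 6 + 3*(b/b) = 6 + 3*1 = 6 + 3 = 9)
f(d) = d²
Y(g) = g³ (Y(g) = g*g² = g³)
M = -3560015 (M = 21562 + (-153)³ = 21562 - 3581577 = -3560015)
f(-133)/M + 22066/U(2) = (-133)²/(-3560015) + 22066/9 = 17689*(-1/3560015) + 22066*(⅑) = -17689/3560015 + 22066/9 = 78555131789/32040135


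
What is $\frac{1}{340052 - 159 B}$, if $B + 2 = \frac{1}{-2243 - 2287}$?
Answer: $\frac{1510}{513958753} \approx 2.938 \cdot 10^{-6}$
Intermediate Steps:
$B = - \frac{9061}{4530}$ ($B = -2 + \frac{1}{-2243 - 2287} = -2 + \frac{1}{-4530} = -2 - \frac{1}{4530} = - \frac{9061}{4530} \approx -2.0002$)
$\frac{1}{340052 - 159 B} = \frac{1}{340052 - - \frac{480233}{1510}} = \frac{1}{340052 + \frac{480233}{1510}} = \frac{1}{\frac{513958753}{1510}} = \frac{1510}{513958753}$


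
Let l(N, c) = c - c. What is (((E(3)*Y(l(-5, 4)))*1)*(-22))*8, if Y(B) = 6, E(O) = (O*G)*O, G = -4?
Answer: 38016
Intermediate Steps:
l(N, c) = 0
E(O) = -4*O**2 (E(O) = (O*(-4))*O = (-4*O)*O = -4*O**2)
(((E(3)*Y(l(-5, 4)))*1)*(-22))*8 = (((-4*3**2*6)*1)*(-22))*8 = (((-4*9*6)*1)*(-22))*8 = ((-36*6*1)*(-22))*8 = (-216*1*(-22))*8 = -216*(-22)*8 = 4752*8 = 38016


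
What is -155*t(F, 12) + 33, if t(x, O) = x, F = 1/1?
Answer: -122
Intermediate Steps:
F = 1
-155*t(F, 12) + 33 = -155*1 + 33 = -155 + 33 = -122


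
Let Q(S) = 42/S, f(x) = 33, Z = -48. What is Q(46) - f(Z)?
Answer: -738/23 ≈ -32.087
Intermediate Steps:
Q(46) - f(Z) = 42/46 - 1*33 = 42*(1/46) - 33 = 21/23 - 33 = -738/23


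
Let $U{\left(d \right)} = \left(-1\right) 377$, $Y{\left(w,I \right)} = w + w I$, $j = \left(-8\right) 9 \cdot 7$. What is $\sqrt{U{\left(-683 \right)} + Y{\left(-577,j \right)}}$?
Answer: $3 \sqrt{32206} \approx 538.38$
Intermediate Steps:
$j = -504$ ($j = \left(-72\right) 7 = -504$)
$Y{\left(w,I \right)} = w + I w$
$U{\left(d \right)} = -377$
$\sqrt{U{\left(-683 \right)} + Y{\left(-577,j \right)}} = \sqrt{-377 - 577 \left(1 - 504\right)} = \sqrt{-377 - -290231} = \sqrt{-377 + 290231} = \sqrt{289854} = 3 \sqrt{32206}$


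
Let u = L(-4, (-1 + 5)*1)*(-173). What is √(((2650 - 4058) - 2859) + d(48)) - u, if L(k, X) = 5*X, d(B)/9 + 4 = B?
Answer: 3460 + 7*I*√79 ≈ 3460.0 + 62.217*I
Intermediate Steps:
d(B) = -36 + 9*B
u = -3460 (u = (5*((-1 + 5)*1))*(-173) = (5*(4*1))*(-173) = (5*4)*(-173) = 20*(-173) = -3460)
√(((2650 - 4058) - 2859) + d(48)) - u = √(((2650 - 4058) - 2859) + (-36 + 9*48)) - 1*(-3460) = √((-1408 - 2859) + (-36 + 432)) + 3460 = √(-4267 + 396) + 3460 = √(-3871) + 3460 = 7*I*√79 + 3460 = 3460 + 7*I*√79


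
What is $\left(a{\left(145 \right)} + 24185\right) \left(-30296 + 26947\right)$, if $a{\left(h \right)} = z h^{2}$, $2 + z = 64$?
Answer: $-4446584515$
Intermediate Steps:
$z = 62$ ($z = -2 + 64 = 62$)
$a{\left(h \right)} = 62 h^{2}$
$\left(a{\left(145 \right)} + 24185\right) \left(-30296 + 26947\right) = \left(62 \cdot 145^{2} + 24185\right) \left(-30296 + 26947\right) = \left(62 \cdot 21025 + 24185\right) \left(-3349\right) = \left(1303550 + 24185\right) \left(-3349\right) = 1327735 \left(-3349\right) = -4446584515$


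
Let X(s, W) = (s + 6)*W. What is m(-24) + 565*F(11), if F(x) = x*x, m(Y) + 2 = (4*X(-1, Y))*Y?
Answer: 79883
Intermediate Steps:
X(s, W) = W*(6 + s) (X(s, W) = (6 + s)*W = W*(6 + s))
m(Y) = -2 + 20*Y**2 (m(Y) = -2 + (4*(Y*(6 - 1)))*Y = -2 + (4*(Y*5))*Y = -2 + (4*(5*Y))*Y = -2 + (20*Y)*Y = -2 + 20*Y**2)
F(x) = x**2
m(-24) + 565*F(11) = (-2 + 20*(-24)**2) + 565*11**2 = (-2 + 20*576) + 565*121 = (-2 + 11520) + 68365 = 11518 + 68365 = 79883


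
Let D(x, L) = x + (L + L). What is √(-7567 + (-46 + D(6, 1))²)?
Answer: I*√6123 ≈ 78.25*I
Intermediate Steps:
D(x, L) = x + 2*L
√(-7567 + (-46 + D(6, 1))²) = √(-7567 + (-46 + (6 + 2*1))²) = √(-7567 + (-46 + (6 + 2))²) = √(-7567 + (-46 + 8)²) = √(-7567 + (-38)²) = √(-7567 + 1444) = √(-6123) = I*√6123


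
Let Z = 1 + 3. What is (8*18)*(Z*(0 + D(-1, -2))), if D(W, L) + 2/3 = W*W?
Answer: 192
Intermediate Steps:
D(W, L) = -⅔ + W² (D(W, L) = -⅔ + W*W = -⅔ + W²)
Z = 4
(8*18)*(Z*(0 + D(-1, -2))) = (8*18)*(4*(0 + (-⅔ + (-1)²))) = 144*(4*(0 + (-⅔ + 1))) = 144*(4*(0 + ⅓)) = 144*(4*(⅓)) = 144*(4/3) = 192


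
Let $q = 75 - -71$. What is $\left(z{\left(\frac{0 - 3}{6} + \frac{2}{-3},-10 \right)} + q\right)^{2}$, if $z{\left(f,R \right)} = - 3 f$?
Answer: $\frac{89401}{4} \approx 22350.0$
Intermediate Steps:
$q = 146$ ($q = 75 + 71 = 146$)
$\left(z{\left(\frac{0 - 3}{6} + \frac{2}{-3},-10 \right)} + q\right)^{2} = \left(- 3 \left(\frac{0 - 3}{6} + \frac{2}{-3}\right) + 146\right)^{2} = \left(- 3 \left(\left(-3\right) \frac{1}{6} + 2 \left(- \frac{1}{3}\right)\right) + 146\right)^{2} = \left(- 3 \left(- \frac{1}{2} - \frac{2}{3}\right) + 146\right)^{2} = \left(\left(-3\right) \left(- \frac{7}{6}\right) + 146\right)^{2} = \left(\frac{7}{2} + 146\right)^{2} = \left(\frac{299}{2}\right)^{2} = \frac{89401}{4}$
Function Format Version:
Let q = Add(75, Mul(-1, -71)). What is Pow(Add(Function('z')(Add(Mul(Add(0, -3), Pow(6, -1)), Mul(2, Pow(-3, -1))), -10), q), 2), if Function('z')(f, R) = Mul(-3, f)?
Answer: Rational(89401, 4) ≈ 22350.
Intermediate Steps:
q = 146 (q = Add(75, 71) = 146)
Pow(Add(Function('z')(Add(Mul(Add(0, -3), Pow(6, -1)), Mul(2, Pow(-3, -1))), -10), q), 2) = Pow(Add(Mul(-3, Add(Mul(Add(0, -3), Pow(6, -1)), Mul(2, Pow(-3, -1)))), 146), 2) = Pow(Add(Mul(-3, Add(Mul(-3, Rational(1, 6)), Mul(2, Rational(-1, 3)))), 146), 2) = Pow(Add(Mul(-3, Add(Rational(-1, 2), Rational(-2, 3))), 146), 2) = Pow(Add(Mul(-3, Rational(-7, 6)), 146), 2) = Pow(Add(Rational(7, 2), 146), 2) = Pow(Rational(299, 2), 2) = Rational(89401, 4)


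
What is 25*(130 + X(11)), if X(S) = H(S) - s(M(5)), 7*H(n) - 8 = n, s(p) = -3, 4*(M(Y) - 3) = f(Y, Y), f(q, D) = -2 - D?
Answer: 23750/7 ≈ 3392.9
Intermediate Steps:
M(Y) = 5/2 - Y/4 (M(Y) = 3 + (-2 - Y)/4 = 3 + (-1/2 - Y/4) = 5/2 - Y/4)
H(n) = 8/7 + n/7
X(S) = 29/7 + S/7 (X(S) = (8/7 + S/7) - 1*(-3) = (8/7 + S/7) + 3 = 29/7 + S/7)
25*(130 + X(11)) = 25*(130 + (29/7 + (1/7)*11)) = 25*(130 + (29/7 + 11/7)) = 25*(130 + 40/7) = 25*(950/7) = 23750/7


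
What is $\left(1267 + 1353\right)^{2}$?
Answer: $6864400$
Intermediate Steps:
$\left(1267 + 1353\right)^{2} = 2620^{2} = 6864400$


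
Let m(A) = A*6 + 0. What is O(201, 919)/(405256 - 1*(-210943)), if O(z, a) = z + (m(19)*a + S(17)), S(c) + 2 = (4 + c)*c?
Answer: 105322/616199 ≈ 0.17092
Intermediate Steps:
S(c) = -2 + c*(4 + c) (S(c) = -2 + (4 + c)*c = -2 + c*(4 + c))
m(A) = 6*A (m(A) = 6*A + 0 = 6*A)
O(z, a) = 355 + z + 114*a (O(z, a) = z + ((6*19)*a + (-2 + 17² + 4*17)) = z + (114*a + (-2 + 289 + 68)) = z + (114*a + 355) = z + (355 + 114*a) = 355 + z + 114*a)
O(201, 919)/(405256 - 1*(-210943)) = (355 + 201 + 114*919)/(405256 - 1*(-210943)) = (355 + 201 + 104766)/(405256 + 210943) = 105322/616199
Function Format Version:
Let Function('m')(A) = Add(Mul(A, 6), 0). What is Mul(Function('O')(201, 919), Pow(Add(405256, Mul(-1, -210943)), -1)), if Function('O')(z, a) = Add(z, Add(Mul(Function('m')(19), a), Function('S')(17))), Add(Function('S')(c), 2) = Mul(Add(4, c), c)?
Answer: Rational(105322, 616199) ≈ 0.17092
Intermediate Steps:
Function('S')(c) = Add(-2, Mul(c, Add(4, c))) (Function('S')(c) = Add(-2, Mul(Add(4, c), c)) = Add(-2, Mul(c, Add(4, c))))
Function('m')(A) = Mul(6, A) (Function('m')(A) = Add(Mul(6, A), 0) = Mul(6, A))
Function('O')(z, a) = Add(355, z, Mul(114, a)) (Function('O')(z, a) = Add(z, Add(Mul(Mul(6, 19), a), Add(-2, Pow(17, 2), Mul(4, 17)))) = Add(z, Add(Mul(114, a), Add(-2, 289, 68))) = Add(z, Add(Mul(114, a), 355)) = Add(z, Add(355, Mul(114, a))) = Add(355, z, Mul(114, a)))
Mul(Function('O')(201, 919), Pow(Add(405256, Mul(-1, -210943)), -1)) = Mul(Add(355, 201, Mul(114, 919)), Pow(Add(405256, Mul(-1, -210943)), -1)) = Mul(Add(355, 201, 104766), Pow(Add(405256, 210943), -1)) = Mul(105322, Pow(616199, -1)) = Mul(105322, Rational(1, 616199)) = Rational(105322, 616199)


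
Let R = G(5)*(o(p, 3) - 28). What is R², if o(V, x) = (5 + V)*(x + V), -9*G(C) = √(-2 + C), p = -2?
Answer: 625/27 ≈ 23.148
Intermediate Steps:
G(C) = -√(-2 + C)/9
o(V, x) = (5 + V)*(V + x)
R = 25*√3/9 (R = (-√(-2 + 5)/9)*(((-2)² + 5*(-2) + 5*3 - 2*3) - 28) = (-√3/9)*((4 - 10 + 15 - 6) - 28) = (-√3/9)*(3 - 28) = -√3/9*(-25) = 25*√3/9 ≈ 4.8112)
R² = (25*√3/9)² = 625/27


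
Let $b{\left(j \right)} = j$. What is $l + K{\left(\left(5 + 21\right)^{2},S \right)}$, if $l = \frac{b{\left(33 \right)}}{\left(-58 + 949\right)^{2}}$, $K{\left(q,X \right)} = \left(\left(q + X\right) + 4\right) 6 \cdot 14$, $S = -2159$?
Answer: $- \frac{2988745451}{24057} \approx -1.2424 \cdot 10^{5}$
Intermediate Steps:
$K{\left(q,X \right)} = 336 + 84 X + 84 q$ ($K{\left(q,X \right)} = \left(\left(X + q\right) + 4\right) 6 \cdot 14 = \left(4 + X + q\right) 6 \cdot 14 = \left(24 + 6 X + 6 q\right) 14 = 336 + 84 X + 84 q$)
$l = \frac{1}{24057}$ ($l = \frac{33}{\left(-58 + 949\right)^{2}} = \frac{33}{891^{2}} = \frac{33}{793881} = 33 \cdot \frac{1}{793881} = \frac{1}{24057} \approx 4.1568 \cdot 10^{-5}$)
$l + K{\left(\left(5 + 21\right)^{2},S \right)} = \frac{1}{24057} + \left(336 + 84 \left(-2159\right) + 84 \left(5 + 21\right)^{2}\right) = \frac{1}{24057} + \left(336 - 181356 + 84 \cdot 26^{2}\right) = \frac{1}{24057} + \left(336 - 181356 + 84 \cdot 676\right) = \frac{1}{24057} + \left(336 - 181356 + 56784\right) = \frac{1}{24057} - 124236 = - \frac{2988745451}{24057}$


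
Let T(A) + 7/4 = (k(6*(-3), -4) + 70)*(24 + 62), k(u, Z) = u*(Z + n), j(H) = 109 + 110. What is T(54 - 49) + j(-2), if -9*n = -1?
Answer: 49029/4 ≈ 12257.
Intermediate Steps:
n = 1/9 (n = -1/9*(-1) = 1/9 ≈ 0.11111)
j(H) = 219
k(u, Z) = u*(1/9 + Z) (k(u, Z) = u*(Z + 1/9) = u*(1/9 + Z))
T(A) = 48153/4 (T(A) = -7/4 + ((6*(-3))*(1/9 - 4) + 70)*(24 + 62) = -7/4 + (-18*(-35/9) + 70)*86 = -7/4 + (70 + 70)*86 = -7/4 + 140*86 = -7/4 + 12040 = 48153/4)
T(54 - 49) + j(-2) = 48153/4 + 219 = 49029/4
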